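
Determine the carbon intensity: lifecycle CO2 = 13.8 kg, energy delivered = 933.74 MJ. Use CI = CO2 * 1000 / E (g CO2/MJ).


CI = CO2 * 1000 / E
= 13.8 * 1000 / 933.74
= 14.7793 g CO2/MJ

14.7793 g CO2/MJ


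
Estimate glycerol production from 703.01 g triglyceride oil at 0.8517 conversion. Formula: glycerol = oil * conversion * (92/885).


glycerol = oil * conv * (92/885)
= 703.01 * 0.8517 * 92 / 885
= 62.2433 g

62.2433 g


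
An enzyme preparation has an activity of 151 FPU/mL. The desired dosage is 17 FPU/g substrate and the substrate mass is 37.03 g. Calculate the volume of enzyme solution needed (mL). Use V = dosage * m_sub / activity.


V = dosage * m_sub / activity
V = 17 * 37.03 / 151
V = 4.1689 mL

4.1689 mL


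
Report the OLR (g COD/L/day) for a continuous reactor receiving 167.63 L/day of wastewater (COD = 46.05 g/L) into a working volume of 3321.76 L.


OLR = Q * S / V
= 167.63 * 46.05 / 3321.76
= 2.3239 g/L/day

2.3239 g/L/day


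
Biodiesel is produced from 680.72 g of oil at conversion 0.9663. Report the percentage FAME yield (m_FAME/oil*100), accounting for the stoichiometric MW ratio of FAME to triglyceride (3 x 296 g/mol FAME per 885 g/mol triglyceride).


m_FAME = oil * conv * (3 * 296 / 885) = oil * conv * (888/885)
= 680.72 * 0.9663 * 888 / 885
= 660.0095 g
Y = m_FAME / oil * 100 = conv * (888/885) * 100
= 0.9663 * 888 / 885 * 100
= 96.96%

96.96%


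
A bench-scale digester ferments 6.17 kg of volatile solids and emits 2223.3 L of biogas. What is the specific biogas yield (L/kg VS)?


Y = V / VS
= 2223.3 / 6.17
= 360.3404 L/kg VS

360.3404 L/kg VS


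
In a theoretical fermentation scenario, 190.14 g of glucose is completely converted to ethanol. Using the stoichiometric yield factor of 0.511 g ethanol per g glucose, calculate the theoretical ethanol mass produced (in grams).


Theoretical ethanol yield: m_EtOH = 0.511 * m_glucose
m_EtOH = 0.511 * 190.14 = 97.1615 g

97.1615 g


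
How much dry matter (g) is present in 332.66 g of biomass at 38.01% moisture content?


Wd = Ww * (1 - MC/100)
= 332.66 * (1 - 38.01/100)
= 206.2159 g

206.2159 g


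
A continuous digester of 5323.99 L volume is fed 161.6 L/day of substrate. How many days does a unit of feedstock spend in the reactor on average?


HRT = V / Q
= 5323.99 / 161.6
= 32.9455 days

32.9455 days


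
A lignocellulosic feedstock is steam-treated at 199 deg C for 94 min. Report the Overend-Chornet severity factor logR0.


logR0 = log10(t * exp((T - 100) / 14.75))
= log10(94 * exp((199 - 100) / 14.75))
= 4.8881

4.8881


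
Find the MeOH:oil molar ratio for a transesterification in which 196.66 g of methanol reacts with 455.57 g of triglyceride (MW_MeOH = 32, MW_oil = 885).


Molar ratio = n_MeOH / n_oil = (MeOH/32) / (oil/885) = (MeOH * 885) / (32 * oil)
= (196.66 * 885) / (32 * 455.57)
= 11.9386

11.9386


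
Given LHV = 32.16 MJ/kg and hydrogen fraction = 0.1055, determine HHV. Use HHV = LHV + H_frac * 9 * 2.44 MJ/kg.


HHV = LHV + H_frac * 9 * 2.44
= 32.16 + 0.1055 * 9 * 2.44
= 34.4768 MJ/kg

34.4768 MJ/kg


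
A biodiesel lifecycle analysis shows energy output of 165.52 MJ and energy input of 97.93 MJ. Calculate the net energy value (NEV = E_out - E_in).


NEV = E_out - E_in
= 165.52 - 97.93
= 67.5900 MJ

67.5900 MJ


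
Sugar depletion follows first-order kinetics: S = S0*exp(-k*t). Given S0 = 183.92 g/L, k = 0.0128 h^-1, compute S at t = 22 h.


S = S0 * exp(-k * t)
S = 183.92 * exp(-0.0128 * 22)
S = 138.7815 g/L

138.7815 g/L


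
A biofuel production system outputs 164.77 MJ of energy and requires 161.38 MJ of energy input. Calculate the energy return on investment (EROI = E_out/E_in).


EROI = E_out / E_in
= 164.77 / 161.38
= 1.0210

1.0210


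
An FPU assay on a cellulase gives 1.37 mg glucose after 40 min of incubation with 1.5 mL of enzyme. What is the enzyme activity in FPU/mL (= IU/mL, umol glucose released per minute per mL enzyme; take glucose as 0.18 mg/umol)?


Activity = glucose_mg / (0.18 mg/umol * V_mL * t_min)
= 1.37 / (0.18 * 1.5 * 40)
= 0.1269 FPU/mL

0.1269 FPU/mL


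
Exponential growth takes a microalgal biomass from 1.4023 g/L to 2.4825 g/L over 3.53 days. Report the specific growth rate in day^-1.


mu = ln(X2/X1) / dt
= ln(2.4825/1.4023) / 3.53
= 0.1618 per day

0.1618 per day


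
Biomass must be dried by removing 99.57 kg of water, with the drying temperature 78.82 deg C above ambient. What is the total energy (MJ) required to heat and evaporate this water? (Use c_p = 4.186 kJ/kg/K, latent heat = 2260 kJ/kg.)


E = m_water * (4.186 * dT + 2260) / 1000
= 99.57 * (4.186 * 78.82 + 2260) / 1000
= 257.8804 MJ

257.8804 MJ


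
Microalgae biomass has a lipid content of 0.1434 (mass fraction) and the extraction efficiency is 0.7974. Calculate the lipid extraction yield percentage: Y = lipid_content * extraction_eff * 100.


Y = lipid_content * extraction_eff * 100
= 0.1434 * 0.7974 * 100
= 11.4347%

11.4347%


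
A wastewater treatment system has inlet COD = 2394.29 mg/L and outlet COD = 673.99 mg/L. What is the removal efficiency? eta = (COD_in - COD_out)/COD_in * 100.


eta = (COD_in - COD_out) / COD_in * 100
= (2394.29 - 673.99) / 2394.29 * 100
= 71.8501%

71.8501%


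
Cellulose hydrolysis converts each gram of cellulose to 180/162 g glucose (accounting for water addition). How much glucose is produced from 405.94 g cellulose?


glucose = cellulose * 180/162
= 405.94 * 180/162
= 451.0444 g

451.0444 g


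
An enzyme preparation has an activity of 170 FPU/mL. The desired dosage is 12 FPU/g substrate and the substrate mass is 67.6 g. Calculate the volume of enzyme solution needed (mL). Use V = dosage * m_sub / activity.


V = dosage * m_sub / activity
V = 12 * 67.6 / 170
V = 4.7718 mL

4.7718 mL


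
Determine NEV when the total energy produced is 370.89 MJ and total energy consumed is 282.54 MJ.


NEV = E_out - E_in
= 370.89 - 282.54
= 88.3500 MJ

88.3500 MJ


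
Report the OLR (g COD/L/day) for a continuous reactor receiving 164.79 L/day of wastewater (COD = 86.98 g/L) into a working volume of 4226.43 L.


OLR = Q * S / V
= 164.79 * 86.98 / 4226.43
= 3.3914 g/L/day

3.3914 g/L/day


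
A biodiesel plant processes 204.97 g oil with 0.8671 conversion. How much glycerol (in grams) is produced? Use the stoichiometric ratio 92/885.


glycerol = oil * conv * (92/885)
= 204.97 * 0.8671 * 92 / 885
= 18.4758 g

18.4758 g


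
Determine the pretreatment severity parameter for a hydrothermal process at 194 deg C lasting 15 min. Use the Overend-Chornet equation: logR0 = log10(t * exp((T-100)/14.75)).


logR0 = log10(t * exp((T - 100) / 14.75))
= log10(15 * exp((194 - 100) / 14.75))
= 3.9438

3.9438


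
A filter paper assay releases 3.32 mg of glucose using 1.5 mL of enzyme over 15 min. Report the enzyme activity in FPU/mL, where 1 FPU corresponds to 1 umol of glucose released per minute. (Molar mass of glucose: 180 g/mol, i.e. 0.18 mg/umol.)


Activity = glucose_mg / (0.18 mg/umol * V_mL * t_min)
= 3.32 / (0.18 * 1.5 * 15)
= 0.8198 FPU/mL

0.8198 FPU/mL


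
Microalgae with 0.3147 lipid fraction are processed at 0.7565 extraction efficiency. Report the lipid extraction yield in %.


Y = lipid_content * extraction_eff * 100
= 0.3147 * 0.7565 * 100
= 23.8071%

23.8071%


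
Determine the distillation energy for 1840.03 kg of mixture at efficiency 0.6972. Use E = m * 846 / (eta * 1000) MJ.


E = m * 846 / (eta * 1000)
= 1840.03 * 846 / (0.6972 * 1000)
= 2232.7386 MJ

2232.7386 MJ


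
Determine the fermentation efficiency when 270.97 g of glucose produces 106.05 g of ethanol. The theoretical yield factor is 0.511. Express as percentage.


Fermentation efficiency = (actual / (0.511 * glucose)) * 100
= (106.05 / (0.511 * 270.97)) * 100
= 76.5894%

76.5894%


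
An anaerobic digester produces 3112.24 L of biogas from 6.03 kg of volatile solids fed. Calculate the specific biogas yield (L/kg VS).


Y = V / VS
= 3112.24 / 6.03
= 516.1260 L/kg VS

516.1260 L/kg VS


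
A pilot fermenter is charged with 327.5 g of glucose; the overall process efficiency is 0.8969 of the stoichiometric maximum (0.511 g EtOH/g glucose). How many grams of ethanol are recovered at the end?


Actual ethanol: m = 0.511 * 327.5 * 0.8969
m = 150.0985 g

150.0985 g


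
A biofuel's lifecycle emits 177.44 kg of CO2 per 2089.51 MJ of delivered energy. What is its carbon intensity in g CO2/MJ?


CI = CO2 * 1000 / E
= 177.44 * 1000 / 2089.51
= 84.9194 g CO2/MJ

84.9194 g CO2/MJ


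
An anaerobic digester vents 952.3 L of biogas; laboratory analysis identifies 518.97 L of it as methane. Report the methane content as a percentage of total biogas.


CH4% = V_CH4 / V_total * 100
= 518.97 / 952.3 * 100
= 54.4965%

54.4965%


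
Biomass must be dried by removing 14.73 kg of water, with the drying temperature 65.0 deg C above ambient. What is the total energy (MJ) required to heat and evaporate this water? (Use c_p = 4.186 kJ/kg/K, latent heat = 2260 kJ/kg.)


E = m_water * (4.186 * dT + 2260) / 1000
= 14.73 * (4.186 * 65.0 + 2260) / 1000
= 37.2977 MJ

37.2977 MJ


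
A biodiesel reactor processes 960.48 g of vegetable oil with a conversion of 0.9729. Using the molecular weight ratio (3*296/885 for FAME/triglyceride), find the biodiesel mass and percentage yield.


m_FAME = oil * conv * (3 * 296 / 885) = oil * conv * (888/885)
= 960.48 * 0.9729 * 888 / 885
= 937.6186 g
Y = m_FAME / oil * 100 = conv * (888/885) * 100
= 0.9729 * 888 / 885 * 100
= 97.62%

937.6186 g FAME; Y = 97.62%


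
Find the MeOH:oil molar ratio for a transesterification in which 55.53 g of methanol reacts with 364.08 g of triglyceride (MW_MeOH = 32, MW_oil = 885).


Molar ratio = n_MeOH / n_oil = (MeOH/32) / (oil/885) = (MeOH * 885) / (32 * oil)
= (55.53 * 885) / (32 * 364.08)
= 4.2182

4.2182


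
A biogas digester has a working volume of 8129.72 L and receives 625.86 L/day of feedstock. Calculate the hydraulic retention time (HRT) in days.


HRT = V / Q
= 8129.72 / 625.86
= 12.9897 days

12.9897 days


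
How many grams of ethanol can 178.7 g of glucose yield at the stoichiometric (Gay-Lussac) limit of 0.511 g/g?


Theoretical ethanol yield: m_EtOH = 0.511 * m_glucose
m_EtOH = 0.511 * 178.7 = 91.3157 g

91.3157 g


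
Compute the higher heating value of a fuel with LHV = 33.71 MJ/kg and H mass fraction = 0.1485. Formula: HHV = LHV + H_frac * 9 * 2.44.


HHV = LHV + H_frac * 9 * 2.44
= 33.71 + 0.1485 * 9 * 2.44
= 36.9711 MJ/kg

36.9711 MJ/kg


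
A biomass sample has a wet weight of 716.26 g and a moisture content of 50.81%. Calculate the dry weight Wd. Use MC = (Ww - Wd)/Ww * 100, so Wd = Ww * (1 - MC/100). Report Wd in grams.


Wd = Ww * (1 - MC/100)
= 716.26 * (1 - 50.81/100)
= 352.3283 g

352.3283 g


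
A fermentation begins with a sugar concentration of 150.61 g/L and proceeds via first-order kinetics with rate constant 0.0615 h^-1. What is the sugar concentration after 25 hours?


S = S0 * exp(-k * t)
S = 150.61 * exp(-0.0615 * 25)
S = 32.3688 g/L

32.3688 g/L


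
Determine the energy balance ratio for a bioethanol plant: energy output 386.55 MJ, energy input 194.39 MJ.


EROI = E_out / E_in
= 386.55 / 194.39
= 1.9885

1.9885


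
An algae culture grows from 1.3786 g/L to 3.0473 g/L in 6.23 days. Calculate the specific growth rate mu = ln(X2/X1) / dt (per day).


mu = ln(X2/X1) / dt
= ln(3.0473/1.3786) / 6.23
= 0.1273 per day

0.1273 per day


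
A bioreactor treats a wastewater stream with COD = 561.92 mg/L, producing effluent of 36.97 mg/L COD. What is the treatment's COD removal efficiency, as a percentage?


eta = (COD_in - COD_out) / COD_in * 100
= (561.92 - 36.97) / 561.92 * 100
= 93.4208%

93.4208%


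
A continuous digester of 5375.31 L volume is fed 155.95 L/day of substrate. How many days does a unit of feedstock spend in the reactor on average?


HRT = V / Q
= 5375.31 / 155.95
= 34.4682 days

34.4682 days


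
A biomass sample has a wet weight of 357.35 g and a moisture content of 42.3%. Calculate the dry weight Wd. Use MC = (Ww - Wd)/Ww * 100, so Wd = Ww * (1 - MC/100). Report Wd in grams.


Wd = Ww * (1 - MC/100)
= 357.35 * (1 - 42.3/100)
= 206.1909 g

206.1909 g


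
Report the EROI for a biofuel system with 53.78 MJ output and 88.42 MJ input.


EROI = E_out / E_in
= 53.78 / 88.42
= 0.6082

0.6082


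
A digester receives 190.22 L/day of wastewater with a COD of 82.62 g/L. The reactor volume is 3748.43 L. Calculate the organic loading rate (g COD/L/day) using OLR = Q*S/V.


OLR = Q * S / V
= 190.22 * 82.62 / 3748.43
= 4.1927 g/L/day

4.1927 g/L/day


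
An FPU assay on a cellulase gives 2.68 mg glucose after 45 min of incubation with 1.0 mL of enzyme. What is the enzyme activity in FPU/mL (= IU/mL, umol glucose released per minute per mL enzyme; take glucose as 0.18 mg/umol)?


Activity = glucose_mg / (0.18 mg/umol * V_mL * t_min)
= 2.68 / (0.18 * 1.0 * 45)
= 0.3309 FPU/mL

0.3309 FPU/mL


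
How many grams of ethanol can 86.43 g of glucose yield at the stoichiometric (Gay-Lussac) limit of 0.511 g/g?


Theoretical ethanol yield: m_EtOH = 0.511 * m_glucose
m_EtOH = 0.511 * 86.43 = 44.1657 g

44.1657 g


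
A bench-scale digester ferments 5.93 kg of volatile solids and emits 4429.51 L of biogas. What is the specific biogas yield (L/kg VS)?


Y = V / VS
= 4429.51 / 5.93
= 746.9663 L/kg VS

746.9663 L/kg VS


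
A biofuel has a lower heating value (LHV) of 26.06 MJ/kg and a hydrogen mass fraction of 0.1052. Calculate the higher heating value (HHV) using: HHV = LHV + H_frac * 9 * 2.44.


HHV = LHV + H_frac * 9 * 2.44
= 26.06 + 0.1052 * 9 * 2.44
= 28.3702 MJ/kg

28.3702 MJ/kg


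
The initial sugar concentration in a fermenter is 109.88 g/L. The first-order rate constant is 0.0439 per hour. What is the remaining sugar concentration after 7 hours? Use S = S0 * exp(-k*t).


S = S0 * exp(-k * t)
S = 109.88 * exp(-0.0439 * 7)
S = 80.8090 g/L

80.8090 g/L


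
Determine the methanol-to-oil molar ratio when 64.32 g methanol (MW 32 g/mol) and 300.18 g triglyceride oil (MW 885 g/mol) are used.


Molar ratio = n_MeOH / n_oil = (MeOH/32) / (oil/885) = (MeOH * 885) / (32 * oil)
= (64.32 * 885) / (32 * 300.18)
= 5.9259

5.9259


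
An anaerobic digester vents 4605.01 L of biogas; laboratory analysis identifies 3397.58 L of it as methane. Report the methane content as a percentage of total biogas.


CH4% = V_CH4 / V_total * 100
= 3397.58 / 4605.01 * 100
= 73.7801%

73.7801%


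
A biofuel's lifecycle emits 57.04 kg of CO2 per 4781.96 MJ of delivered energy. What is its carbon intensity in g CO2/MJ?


CI = CO2 * 1000 / E
= 57.04 * 1000 / 4781.96
= 11.9282 g CO2/MJ

11.9282 g CO2/MJ


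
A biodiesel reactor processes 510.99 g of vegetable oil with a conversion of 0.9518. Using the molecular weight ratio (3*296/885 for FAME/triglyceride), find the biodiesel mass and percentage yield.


m_FAME = oil * conv * (3 * 296 / 885) = oil * conv * (888/885)
= 510.99 * 0.9518 * 888 / 885
= 488.0090 g
Y = m_FAME / oil * 100 = conv * (888/885) * 100
= 0.9518 * 888 / 885 * 100
= 95.50%

488.0090 g FAME; Y = 95.50%


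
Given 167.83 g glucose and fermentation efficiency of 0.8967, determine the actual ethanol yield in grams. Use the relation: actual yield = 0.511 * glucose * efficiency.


Actual ethanol: m = 0.511 * 167.83 * 0.8967
m = 76.9020 g

76.9020 g


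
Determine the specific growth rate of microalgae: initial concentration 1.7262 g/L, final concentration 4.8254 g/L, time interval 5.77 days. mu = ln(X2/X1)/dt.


mu = ln(X2/X1) / dt
= ln(4.8254/1.7262) / 5.77
= 0.1782 per day

0.1782 per day


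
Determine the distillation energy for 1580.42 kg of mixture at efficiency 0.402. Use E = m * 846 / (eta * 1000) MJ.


E = m * 846 / (eta * 1000)
= 1580.42 * 846 / (0.402 * 1000)
= 3325.9585 MJ

3325.9585 MJ


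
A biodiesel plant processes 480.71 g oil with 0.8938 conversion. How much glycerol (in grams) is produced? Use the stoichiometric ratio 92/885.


glycerol = oil * conv * (92/885)
= 480.71 * 0.8938 * 92 / 885
= 44.6651 g

44.6651 g


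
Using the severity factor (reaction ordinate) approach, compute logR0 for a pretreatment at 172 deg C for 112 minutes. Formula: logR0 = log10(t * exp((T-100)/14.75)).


logR0 = log10(t * exp((T - 100) / 14.75))
= log10(112 * exp((172 - 100) / 14.75))
= 4.1692

4.1692


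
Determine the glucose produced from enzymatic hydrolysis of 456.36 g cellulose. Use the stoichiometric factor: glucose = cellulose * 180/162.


glucose = cellulose * 180/162
= 456.36 * 180/162
= 507.0667 g

507.0667 g


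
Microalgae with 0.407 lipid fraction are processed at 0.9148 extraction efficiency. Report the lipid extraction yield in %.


Y = lipid_content * extraction_eff * 100
= 0.407 * 0.9148 * 100
= 37.2324%

37.2324%


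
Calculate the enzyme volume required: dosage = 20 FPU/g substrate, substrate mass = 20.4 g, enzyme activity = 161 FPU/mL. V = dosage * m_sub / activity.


V = dosage * m_sub / activity
V = 20 * 20.4 / 161
V = 2.5342 mL

2.5342 mL


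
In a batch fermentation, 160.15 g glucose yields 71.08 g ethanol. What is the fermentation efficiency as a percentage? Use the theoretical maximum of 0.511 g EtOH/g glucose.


Fermentation efficiency = (actual / (0.511 * glucose)) * 100
= (71.08 / (0.511 * 160.15)) * 100
= 86.8560%

86.8560%


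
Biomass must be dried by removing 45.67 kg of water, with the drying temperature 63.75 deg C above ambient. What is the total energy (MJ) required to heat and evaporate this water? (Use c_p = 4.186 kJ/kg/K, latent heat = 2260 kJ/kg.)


E = m_water * (4.186 * dT + 2260) / 1000
= 45.67 * (4.186 * 63.75 + 2260) / 1000
= 115.4016 MJ

115.4016 MJ


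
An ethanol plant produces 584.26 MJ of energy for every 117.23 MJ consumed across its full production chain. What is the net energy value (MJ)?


NEV = E_out - E_in
= 584.26 - 117.23
= 467.0300 MJ

467.0300 MJ


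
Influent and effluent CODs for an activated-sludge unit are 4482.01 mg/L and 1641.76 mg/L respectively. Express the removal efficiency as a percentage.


eta = (COD_in - COD_out) / COD_in * 100
= (4482.01 - 1641.76) / 4482.01 * 100
= 63.3700%

63.3700%


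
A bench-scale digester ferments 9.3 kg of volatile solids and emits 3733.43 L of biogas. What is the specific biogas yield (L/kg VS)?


Y = V / VS
= 3733.43 / 9.3
= 401.4441 L/kg VS

401.4441 L/kg VS


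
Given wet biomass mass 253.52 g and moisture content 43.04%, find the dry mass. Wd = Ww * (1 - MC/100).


Wd = Ww * (1 - MC/100)
= 253.52 * (1 - 43.04/100)
= 144.4050 g

144.4050 g


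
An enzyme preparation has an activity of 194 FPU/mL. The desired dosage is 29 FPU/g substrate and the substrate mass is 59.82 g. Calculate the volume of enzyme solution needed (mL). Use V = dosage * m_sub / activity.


V = dosage * m_sub / activity
V = 29 * 59.82 / 194
V = 8.9422 mL

8.9422 mL


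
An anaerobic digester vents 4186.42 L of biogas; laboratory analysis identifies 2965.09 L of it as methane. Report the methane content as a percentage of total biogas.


CH4% = V_CH4 / V_total * 100
= 2965.09 / 4186.42 * 100
= 70.8264%

70.8264%


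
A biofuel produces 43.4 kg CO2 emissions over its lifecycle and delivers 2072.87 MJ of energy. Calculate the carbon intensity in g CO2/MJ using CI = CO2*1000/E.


CI = CO2 * 1000 / E
= 43.4 * 1000 / 2072.87
= 20.9372 g CO2/MJ

20.9372 g CO2/MJ


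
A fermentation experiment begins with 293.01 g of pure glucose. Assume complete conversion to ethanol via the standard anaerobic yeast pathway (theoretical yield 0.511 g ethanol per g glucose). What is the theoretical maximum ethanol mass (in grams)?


Theoretical ethanol yield: m_EtOH = 0.511 * m_glucose
m_EtOH = 0.511 * 293.01 = 149.7281 g

149.7281 g


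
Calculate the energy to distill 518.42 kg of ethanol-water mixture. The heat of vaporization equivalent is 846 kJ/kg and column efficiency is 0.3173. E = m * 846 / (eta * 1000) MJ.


E = m * 846 / (eta * 1000)
= 518.42 * 846 / (0.3173 * 1000)
= 1382.2355 MJ

1382.2355 MJ


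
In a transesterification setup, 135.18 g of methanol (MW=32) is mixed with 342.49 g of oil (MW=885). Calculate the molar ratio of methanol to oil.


Molar ratio = n_MeOH / n_oil = (MeOH/32) / (oil/885) = (MeOH * 885) / (32 * oil)
= (135.18 * 885) / (32 * 342.49)
= 10.9159

10.9159


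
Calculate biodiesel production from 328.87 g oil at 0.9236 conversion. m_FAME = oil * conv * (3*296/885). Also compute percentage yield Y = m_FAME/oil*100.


m_FAME = oil * conv * (3 * 296 / 885) = oil * conv * (888/885)
= 328.87 * 0.9236 * 888 / 885
= 304.7740 g
Y = m_FAME / oil * 100 = conv * (888/885) * 100
= 0.9236 * 888 / 885 * 100
= 92.67%

304.7740 g FAME; Y = 92.67%


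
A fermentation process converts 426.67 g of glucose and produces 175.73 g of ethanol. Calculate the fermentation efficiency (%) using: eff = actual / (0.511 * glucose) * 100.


Fermentation efficiency = (actual / (0.511 * glucose)) * 100
= (175.73 / (0.511 * 426.67)) * 100
= 80.5996%

80.5996%


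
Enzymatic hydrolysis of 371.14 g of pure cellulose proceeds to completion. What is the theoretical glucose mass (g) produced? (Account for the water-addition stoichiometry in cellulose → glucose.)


glucose = cellulose * 180/162
= 371.14 * 180/162
= 412.3778 g

412.3778 g


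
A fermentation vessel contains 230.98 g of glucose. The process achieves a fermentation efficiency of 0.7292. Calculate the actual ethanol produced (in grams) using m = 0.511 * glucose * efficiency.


Actual ethanol: m = 0.511 * 230.98 * 0.7292
m = 86.0680 g

86.0680 g


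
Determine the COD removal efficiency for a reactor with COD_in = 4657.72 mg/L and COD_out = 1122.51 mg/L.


eta = (COD_in - COD_out) / COD_in * 100
= (4657.72 - 1122.51) / 4657.72 * 100
= 75.9000%

75.9000%


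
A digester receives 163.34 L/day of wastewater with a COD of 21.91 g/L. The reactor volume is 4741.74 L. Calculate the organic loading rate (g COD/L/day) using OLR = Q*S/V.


OLR = Q * S / V
= 163.34 * 21.91 / 4741.74
= 0.7547 g/L/day

0.7547 g/L/day


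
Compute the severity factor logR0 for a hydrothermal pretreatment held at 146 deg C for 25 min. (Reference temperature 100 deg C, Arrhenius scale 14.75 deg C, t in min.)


logR0 = log10(t * exp((T - 100) / 14.75))
= log10(25 * exp((146 - 100) / 14.75))
= 2.7523

2.7523


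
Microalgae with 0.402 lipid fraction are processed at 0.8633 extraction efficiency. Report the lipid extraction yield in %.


Y = lipid_content * extraction_eff * 100
= 0.402 * 0.8633 * 100
= 34.7047%

34.7047%


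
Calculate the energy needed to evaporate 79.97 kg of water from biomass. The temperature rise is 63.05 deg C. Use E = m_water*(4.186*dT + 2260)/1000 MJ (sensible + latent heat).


E = m_water * (4.186 * dT + 2260) / 1000
= 79.97 * (4.186 * 63.05 + 2260) / 1000
= 201.8385 MJ

201.8385 MJ


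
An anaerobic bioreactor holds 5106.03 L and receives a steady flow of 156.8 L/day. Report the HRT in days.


HRT = V / Q
= 5106.03 / 156.8
= 32.5640 days

32.5640 days


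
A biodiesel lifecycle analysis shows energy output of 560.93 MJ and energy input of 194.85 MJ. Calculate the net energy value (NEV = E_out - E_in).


NEV = E_out - E_in
= 560.93 - 194.85
= 366.0800 MJ

366.0800 MJ


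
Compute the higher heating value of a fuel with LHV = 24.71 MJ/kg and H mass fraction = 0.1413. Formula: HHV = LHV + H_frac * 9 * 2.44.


HHV = LHV + H_frac * 9 * 2.44
= 24.71 + 0.1413 * 9 * 2.44
= 27.8129 MJ/kg

27.8129 MJ/kg


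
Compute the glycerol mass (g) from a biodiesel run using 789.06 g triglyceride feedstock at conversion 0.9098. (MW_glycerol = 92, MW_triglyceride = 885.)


glycerol = oil * conv * (92/885)
= 789.06 * 0.9098 * 92 / 885
= 74.6278 g

74.6278 g


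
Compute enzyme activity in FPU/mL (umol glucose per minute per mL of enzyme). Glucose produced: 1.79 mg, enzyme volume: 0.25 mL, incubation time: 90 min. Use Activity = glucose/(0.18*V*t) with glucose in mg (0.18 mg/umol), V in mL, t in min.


Activity = glucose_mg / (0.18 mg/umol * V_mL * t_min)
= 1.79 / (0.18 * 0.25 * 90)
= 0.4420 FPU/mL

0.4420 FPU/mL


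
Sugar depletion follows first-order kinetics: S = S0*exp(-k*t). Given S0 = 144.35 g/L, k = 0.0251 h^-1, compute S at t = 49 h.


S = S0 * exp(-k * t)
S = 144.35 * exp(-0.0251 * 49)
S = 42.1967 g/L

42.1967 g/L


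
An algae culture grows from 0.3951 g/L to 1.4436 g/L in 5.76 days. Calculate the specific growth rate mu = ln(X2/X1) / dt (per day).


mu = ln(X2/X1) / dt
= ln(1.4436/0.3951) / 5.76
= 0.2250 per day

0.2250 per day


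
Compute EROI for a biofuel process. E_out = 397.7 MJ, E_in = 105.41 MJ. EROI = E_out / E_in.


EROI = E_out / E_in
= 397.7 / 105.41
= 3.7729

3.7729


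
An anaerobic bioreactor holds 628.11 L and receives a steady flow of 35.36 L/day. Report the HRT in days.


HRT = V / Q
= 628.11 / 35.36
= 17.7633 days

17.7633 days


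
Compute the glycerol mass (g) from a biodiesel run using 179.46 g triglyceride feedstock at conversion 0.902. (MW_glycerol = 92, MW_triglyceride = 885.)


glycerol = oil * conv * (92/885)
= 179.46 * 0.902 * 92 / 885
= 16.8275 g

16.8275 g


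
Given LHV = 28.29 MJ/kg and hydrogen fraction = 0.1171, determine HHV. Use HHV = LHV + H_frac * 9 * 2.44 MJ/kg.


HHV = LHV + H_frac * 9 * 2.44
= 28.29 + 0.1171 * 9 * 2.44
= 30.8615 MJ/kg

30.8615 MJ/kg


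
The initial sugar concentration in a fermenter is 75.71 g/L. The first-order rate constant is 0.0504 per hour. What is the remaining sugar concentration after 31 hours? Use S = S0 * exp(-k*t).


S = S0 * exp(-k * t)
S = 75.71 * exp(-0.0504 * 31)
S = 15.8713 g/L

15.8713 g/L


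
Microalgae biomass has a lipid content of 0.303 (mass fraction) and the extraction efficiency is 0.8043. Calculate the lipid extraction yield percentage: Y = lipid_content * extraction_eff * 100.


Y = lipid_content * extraction_eff * 100
= 0.303 * 0.8043 * 100
= 24.3703%

24.3703%


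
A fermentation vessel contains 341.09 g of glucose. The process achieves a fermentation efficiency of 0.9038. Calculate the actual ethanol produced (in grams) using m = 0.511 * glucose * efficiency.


Actual ethanol: m = 0.511 * 341.09 * 0.9038
m = 157.5296 g

157.5296 g


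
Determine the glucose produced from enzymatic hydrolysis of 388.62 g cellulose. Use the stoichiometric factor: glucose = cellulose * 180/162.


glucose = cellulose * 180/162
= 388.62 * 180/162
= 431.8000 g

431.8000 g


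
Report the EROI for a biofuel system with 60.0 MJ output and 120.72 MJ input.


EROI = E_out / E_in
= 60.0 / 120.72
= 0.4970

0.4970


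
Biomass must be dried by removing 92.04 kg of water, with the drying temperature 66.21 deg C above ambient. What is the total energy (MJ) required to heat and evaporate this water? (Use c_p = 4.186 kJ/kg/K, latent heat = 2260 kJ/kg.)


E = m_water * (4.186 * dT + 2260) / 1000
= 92.04 * (4.186 * 66.21 + 2260) / 1000
= 233.5198 MJ

233.5198 MJ


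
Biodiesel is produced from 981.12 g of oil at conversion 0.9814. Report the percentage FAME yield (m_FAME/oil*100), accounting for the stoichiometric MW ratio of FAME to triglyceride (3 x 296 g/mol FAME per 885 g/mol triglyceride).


m_FAME = oil * conv * (3 * 296 / 885) = oil * conv * (888/885)
= 981.12 * 0.9814 * 888 / 885
= 966.1351 g
Y = m_FAME / oil * 100 = conv * (888/885) * 100
= 0.9814 * 888 / 885 * 100
= 98.47%

98.47%


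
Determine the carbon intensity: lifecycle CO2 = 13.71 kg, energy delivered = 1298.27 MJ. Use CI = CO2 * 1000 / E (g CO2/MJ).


CI = CO2 * 1000 / E
= 13.71 * 1000 / 1298.27
= 10.5602 g CO2/MJ

10.5602 g CO2/MJ


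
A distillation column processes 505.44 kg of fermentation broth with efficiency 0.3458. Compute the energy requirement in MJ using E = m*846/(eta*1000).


E = m * 846 / (eta * 1000)
= 505.44 * 846 / (0.3458 * 1000)
= 1236.5594 MJ

1236.5594 MJ


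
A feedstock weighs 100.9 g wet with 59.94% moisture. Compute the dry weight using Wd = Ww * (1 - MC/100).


Wd = Ww * (1 - MC/100)
= 100.9 * (1 - 59.94/100)
= 40.4205 g

40.4205 g


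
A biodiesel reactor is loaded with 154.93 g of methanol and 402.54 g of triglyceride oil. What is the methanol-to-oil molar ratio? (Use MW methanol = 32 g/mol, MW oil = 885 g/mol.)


Molar ratio = n_MeOH / n_oil = (MeOH/32) / (oil/885) = (MeOH * 885) / (32 * oil)
= (154.93 * 885) / (32 * 402.54)
= 10.6444

10.6444


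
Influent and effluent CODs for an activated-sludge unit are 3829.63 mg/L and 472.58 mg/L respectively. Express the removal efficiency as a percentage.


eta = (COD_in - COD_out) / COD_in * 100
= (3829.63 - 472.58) / 3829.63 * 100
= 87.6599%

87.6599%


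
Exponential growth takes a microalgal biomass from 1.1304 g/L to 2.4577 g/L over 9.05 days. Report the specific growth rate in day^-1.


mu = ln(X2/X1) / dt
= ln(2.4577/1.1304) / 9.05
= 0.0858 per day

0.0858 per day


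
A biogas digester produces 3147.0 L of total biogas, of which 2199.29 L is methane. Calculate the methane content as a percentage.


CH4% = V_CH4 / V_total * 100
= 2199.29 / 3147.0 * 100
= 69.8853%

69.8853%


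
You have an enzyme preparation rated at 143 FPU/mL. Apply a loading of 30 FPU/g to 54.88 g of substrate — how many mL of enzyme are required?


V = dosage * m_sub / activity
V = 30 * 54.88 / 143
V = 11.5133 mL

11.5133 mL


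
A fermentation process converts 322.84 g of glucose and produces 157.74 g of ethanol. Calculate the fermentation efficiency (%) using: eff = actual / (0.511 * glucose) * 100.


Fermentation efficiency = (actual / (0.511 * glucose)) * 100
= (157.74 / (0.511 * 322.84)) * 100
= 95.6167%

95.6167%


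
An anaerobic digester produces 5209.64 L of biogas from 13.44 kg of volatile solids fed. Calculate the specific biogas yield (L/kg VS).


Y = V / VS
= 5209.64 / 13.44
= 387.6220 L/kg VS

387.6220 L/kg VS


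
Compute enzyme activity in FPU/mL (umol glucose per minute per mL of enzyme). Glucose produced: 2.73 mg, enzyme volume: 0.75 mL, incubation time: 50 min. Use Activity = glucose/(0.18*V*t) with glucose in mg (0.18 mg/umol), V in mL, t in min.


Activity = glucose_mg / (0.18 mg/umol * V_mL * t_min)
= 2.73 / (0.18 * 0.75 * 50)
= 0.4044 FPU/mL

0.4044 FPU/mL


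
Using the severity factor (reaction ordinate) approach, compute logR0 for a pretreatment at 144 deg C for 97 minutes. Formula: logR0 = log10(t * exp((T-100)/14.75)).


logR0 = log10(t * exp((T - 100) / 14.75))
= log10(97 * exp((144 - 100) / 14.75))
= 3.2823

3.2823


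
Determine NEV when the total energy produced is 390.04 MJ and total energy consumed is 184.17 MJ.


NEV = E_out - E_in
= 390.04 - 184.17
= 205.8700 MJ

205.8700 MJ


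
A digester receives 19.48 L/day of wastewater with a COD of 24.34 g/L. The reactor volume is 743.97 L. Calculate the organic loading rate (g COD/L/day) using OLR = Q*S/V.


OLR = Q * S / V
= 19.48 * 24.34 / 743.97
= 0.6373 g/L/day

0.6373 g/L/day


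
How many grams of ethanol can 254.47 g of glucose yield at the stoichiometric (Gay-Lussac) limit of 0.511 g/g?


Theoretical ethanol yield: m_EtOH = 0.511 * m_glucose
m_EtOH = 0.511 * 254.47 = 130.0342 g

130.0342 g


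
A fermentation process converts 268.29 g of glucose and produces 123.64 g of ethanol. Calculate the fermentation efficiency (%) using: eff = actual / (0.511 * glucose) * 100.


Fermentation efficiency = (actual / (0.511 * glucose)) * 100
= (123.64 / (0.511 * 268.29)) * 100
= 90.1849%

90.1849%


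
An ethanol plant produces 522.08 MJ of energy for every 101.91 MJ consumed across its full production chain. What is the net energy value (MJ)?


NEV = E_out - E_in
= 522.08 - 101.91
= 420.1700 MJ

420.1700 MJ


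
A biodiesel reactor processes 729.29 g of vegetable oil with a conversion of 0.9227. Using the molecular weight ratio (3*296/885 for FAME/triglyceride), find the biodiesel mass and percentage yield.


m_FAME = oil * conv * (3 * 296 / 885) = oil * conv * (888/885)
= 729.29 * 0.9227 * 888 / 885
= 675.1970 g
Y = m_FAME / oil * 100 = conv * (888/885) * 100
= 0.9227 * 888 / 885 * 100
= 92.58%

675.1970 g FAME; Y = 92.58%


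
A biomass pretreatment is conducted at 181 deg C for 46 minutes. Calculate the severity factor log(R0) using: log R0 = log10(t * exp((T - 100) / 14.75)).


logR0 = log10(t * exp((T - 100) / 14.75))
= log10(46 * exp((181 - 100) / 14.75))
= 4.0477

4.0477


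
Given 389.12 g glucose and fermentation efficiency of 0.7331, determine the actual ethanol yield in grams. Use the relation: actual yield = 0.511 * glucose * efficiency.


Actual ethanol: m = 0.511 * 389.12 * 0.7331
m = 145.7698 g

145.7698 g


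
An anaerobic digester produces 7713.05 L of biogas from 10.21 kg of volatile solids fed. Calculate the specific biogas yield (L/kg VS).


Y = V / VS
= 7713.05 / 10.21
= 755.4407 L/kg VS

755.4407 L/kg VS


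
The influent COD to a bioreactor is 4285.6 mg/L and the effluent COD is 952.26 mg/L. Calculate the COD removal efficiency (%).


eta = (COD_in - COD_out) / COD_in * 100
= (4285.6 - 952.26) / 4285.6 * 100
= 77.7800%

77.7800%


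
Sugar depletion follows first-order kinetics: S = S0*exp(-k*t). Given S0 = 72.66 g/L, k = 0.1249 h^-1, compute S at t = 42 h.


S = S0 * exp(-k * t)
S = 72.66 * exp(-0.1249 * 42)
S = 0.3829 g/L

0.3829 g/L


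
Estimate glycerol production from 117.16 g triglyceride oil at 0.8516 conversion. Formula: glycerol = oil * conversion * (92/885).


glycerol = oil * conv * (92/885)
= 117.16 * 0.8516 * 92 / 885
= 10.3719 g

10.3719 g


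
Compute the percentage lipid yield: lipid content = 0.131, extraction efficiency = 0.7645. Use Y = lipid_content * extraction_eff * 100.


Y = lipid_content * extraction_eff * 100
= 0.131 * 0.7645 * 100
= 10.0150%

10.0150%


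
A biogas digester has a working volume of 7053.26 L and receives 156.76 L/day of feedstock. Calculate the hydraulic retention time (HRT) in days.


HRT = V / Q
= 7053.26 / 156.76
= 44.9940 days

44.9940 days


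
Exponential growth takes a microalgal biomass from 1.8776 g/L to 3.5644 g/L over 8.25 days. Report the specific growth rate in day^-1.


mu = ln(X2/X1) / dt
= ln(3.5644/1.8776) / 8.25
= 0.0777 per day

0.0777 per day


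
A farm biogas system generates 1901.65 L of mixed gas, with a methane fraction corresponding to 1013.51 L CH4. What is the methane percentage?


CH4% = V_CH4 / V_total * 100
= 1013.51 / 1901.65 * 100
= 53.2963%

53.2963%


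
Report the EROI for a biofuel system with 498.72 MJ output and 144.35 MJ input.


EROI = E_out / E_in
= 498.72 / 144.35
= 3.4549

3.4549


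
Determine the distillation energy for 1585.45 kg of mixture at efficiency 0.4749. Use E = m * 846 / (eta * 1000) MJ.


E = m * 846 / (eta * 1000)
= 1585.45 * 846 / (0.4749 * 1000)
= 2824.3645 MJ

2824.3645 MJ


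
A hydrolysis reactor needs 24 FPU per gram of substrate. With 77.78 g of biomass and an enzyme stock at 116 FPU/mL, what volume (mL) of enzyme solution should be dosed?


V = dosage * m_sub / activity
V = 24 * 77.78 / 116
V = 16.0924 mL

16.0924 mL


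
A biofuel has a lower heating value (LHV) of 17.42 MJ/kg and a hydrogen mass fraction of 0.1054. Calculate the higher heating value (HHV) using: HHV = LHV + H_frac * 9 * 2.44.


HHV = LHV + H_frac * 9 * 2.44
= 17.42 + 0.1054 * 9 * 2.44
= 19.7346 MJ/kg

19.7346 MJ/kg


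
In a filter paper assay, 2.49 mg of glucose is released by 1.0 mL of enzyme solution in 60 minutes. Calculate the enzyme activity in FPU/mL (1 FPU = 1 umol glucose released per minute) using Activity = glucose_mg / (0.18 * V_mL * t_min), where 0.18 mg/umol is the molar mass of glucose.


Activity = glucose_mg / (0.18 mg/umol * V_mL * t_min)
= 2.49 / (0.18 * 1.0 * 60)
= 0.2306 FPU/mL

0.2306 FPU/mL


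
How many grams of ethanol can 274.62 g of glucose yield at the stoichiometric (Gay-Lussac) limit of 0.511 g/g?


Theoretical ethanol yield: m_EtOH = 0.511 * m_glucose
m_EtOH = 0.511 * 274.62 = 140.3308 g

140.3308 g


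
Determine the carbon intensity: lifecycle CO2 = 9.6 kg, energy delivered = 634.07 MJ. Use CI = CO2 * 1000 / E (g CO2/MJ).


CI = CO2 * 1000 / E
= 9.6 * 1000 / 634.07
= 15.1403 g CO2/MJ

15.1403 g CO2/MJ


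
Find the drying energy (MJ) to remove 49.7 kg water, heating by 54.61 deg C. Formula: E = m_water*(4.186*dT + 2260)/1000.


E = m_water * (4.186 * dT + 2260) / 1000
= 49.7 * (4.186 * 54.61 + 2260) / 1000
= 123.6833 MJ

123.6833 MJ


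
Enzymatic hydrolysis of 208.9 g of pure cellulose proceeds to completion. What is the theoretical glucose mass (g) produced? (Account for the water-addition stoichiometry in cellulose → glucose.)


glucose = cellulose * 180/162
= 208.9 * 180/162
= 232.1111 g

232.1111 g


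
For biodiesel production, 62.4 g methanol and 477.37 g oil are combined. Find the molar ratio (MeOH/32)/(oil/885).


Molar ratio = n_MeOH / n_oil = (MeOH/32) / (oil/885) = (MeOH * 885) / (32 * oil)
= (62.4 * 885) / (32 * 477.37)
= 3.6151

3.6151


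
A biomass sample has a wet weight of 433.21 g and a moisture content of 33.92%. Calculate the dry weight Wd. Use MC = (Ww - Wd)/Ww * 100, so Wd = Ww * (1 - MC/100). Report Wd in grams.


Wd = Ww * (1 - MC/100)
= 433.21 * (1 - 33.92/100)
= 286.2652 g

286.2652 g


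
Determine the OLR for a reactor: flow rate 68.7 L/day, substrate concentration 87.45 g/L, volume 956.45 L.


OLR = Q * S / V
= 68.7 * 87.45 / 956.45
= 6.2814 g/L/day

6.2814 g/L/day


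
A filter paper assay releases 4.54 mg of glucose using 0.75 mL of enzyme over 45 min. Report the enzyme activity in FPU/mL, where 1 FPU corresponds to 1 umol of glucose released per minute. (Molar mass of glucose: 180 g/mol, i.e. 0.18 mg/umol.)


Activity = glucose_mg / (0.18 mg/umol * V_mL * t_min)
= 4.54 / (0.18 * 0.75 * 45)
= 0.7473 FPU/mL

0.7473 FPU/mL


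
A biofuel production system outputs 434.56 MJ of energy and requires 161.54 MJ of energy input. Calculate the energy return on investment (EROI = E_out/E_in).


EROI = E_out / E_in
= 434.56 / 161.54
= 2.6901

2.6901


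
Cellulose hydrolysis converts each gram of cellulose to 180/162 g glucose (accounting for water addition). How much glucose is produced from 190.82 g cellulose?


glucose = cellulose * 180/162
= 190.82 * 180/162
= 212.0222 g

212.0222 g


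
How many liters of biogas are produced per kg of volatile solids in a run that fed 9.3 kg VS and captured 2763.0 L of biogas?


Y = V / VS
= 2763.0 / 9.3
= 297.0968 L/kg VS

297.0968 L/kg VS


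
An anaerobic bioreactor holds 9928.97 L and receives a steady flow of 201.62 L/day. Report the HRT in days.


HRT = V / Q
= 9928.97 / 201.62
= 49.2460 days

49.2460 days


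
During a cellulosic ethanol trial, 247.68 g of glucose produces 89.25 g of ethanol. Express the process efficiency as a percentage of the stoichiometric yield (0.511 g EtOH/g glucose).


Fermentation efficiency = (actual / (0.511 * glucose)) * 100
= (89.25 / (0.511 * 247.68)) * 100
= 70.5174%

70.5174%


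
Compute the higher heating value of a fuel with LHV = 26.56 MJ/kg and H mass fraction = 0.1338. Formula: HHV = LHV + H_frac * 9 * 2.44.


HHV = LHV + H_frac * 9 * 2.44
= 26.56 + 0.1338 * 9 * 2.44
= 29.4982 MJ/kg

29.4982 MJ/kg


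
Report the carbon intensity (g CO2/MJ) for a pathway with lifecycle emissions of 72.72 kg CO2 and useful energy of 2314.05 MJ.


CI = CO2 * 1000 / E
= 72.72 * 1000 / 2314.05
= 31.4254 g CO2/MJ

31.4254 g CO2/MJ


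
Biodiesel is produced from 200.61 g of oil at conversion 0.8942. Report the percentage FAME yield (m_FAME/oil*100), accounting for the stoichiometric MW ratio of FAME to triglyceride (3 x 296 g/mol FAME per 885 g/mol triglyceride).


m_FAME = oil * conv * (3 * 296 / 885) = oil * conv * (888/885)
= 200.61 * 0.8942 * 888 / 885
= 179.9935 g
Y = m_FAME / oil * 100 = conv * (888/885) * 100
= 0.8942 * 888 / 885 * 100
= 89.72%

89.72%
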